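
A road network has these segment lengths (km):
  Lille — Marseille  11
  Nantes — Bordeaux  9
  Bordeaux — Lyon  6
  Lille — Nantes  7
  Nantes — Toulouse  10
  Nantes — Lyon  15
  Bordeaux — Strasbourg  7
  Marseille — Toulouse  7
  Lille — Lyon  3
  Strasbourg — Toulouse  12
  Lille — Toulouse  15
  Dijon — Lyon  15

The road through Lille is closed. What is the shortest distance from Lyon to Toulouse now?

Paths from Lyon to Toulouse avoiding Lille:
Lyon - Bordeaux - Strasbourg - Toulouse: 6 + 7 + 12 = 25
Lyon - Nantes - Bordeaux - Strasbourg - Toulouse: 15 + 9 + 7 + 12 = 43
Lyon - Bordeaux - Nantes - Toulouse: 6 + 9 + 10 = 25
Lyon - Nantes - Toulouse: 15 + 10 = 25
The minimum is 25 km.

25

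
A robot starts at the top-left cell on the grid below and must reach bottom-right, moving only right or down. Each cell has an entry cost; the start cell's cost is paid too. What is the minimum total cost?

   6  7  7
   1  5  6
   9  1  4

17

Path (0,0) → (1,0) → (1,1) → (2,1) → (2,2): 6 + 1 + 5 + 1 + 4 = 17.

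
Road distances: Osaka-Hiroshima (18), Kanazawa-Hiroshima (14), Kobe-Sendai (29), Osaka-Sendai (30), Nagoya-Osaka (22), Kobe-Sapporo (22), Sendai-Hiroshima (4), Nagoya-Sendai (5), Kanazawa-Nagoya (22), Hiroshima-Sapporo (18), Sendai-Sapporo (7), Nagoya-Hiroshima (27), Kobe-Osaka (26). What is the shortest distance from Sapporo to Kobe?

Some routes from Sapporo to Kobe:
Sapporo→Sendai→Kobe: 7 + 29 = 36
Sapporo→Sendai→Hiroshima→Osaka→Kobe: 7 + 4 + 18 + 26 = 55
Sapporo→Hiroshima→Sendai→Kobe: 18 + 4 + 29 = 51
Sapporo→Kobe: 22
Shortest: 22.

22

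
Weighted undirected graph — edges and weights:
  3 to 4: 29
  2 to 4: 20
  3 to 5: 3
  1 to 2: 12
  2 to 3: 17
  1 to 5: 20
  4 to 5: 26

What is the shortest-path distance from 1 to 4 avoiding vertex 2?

Candidate routes:
1 -> 5 -> 3 -> 4: 20 + 3 + 29 = 52
1 -> 5 -> 4: 20 + 26 = 46
Best route has total 46.

46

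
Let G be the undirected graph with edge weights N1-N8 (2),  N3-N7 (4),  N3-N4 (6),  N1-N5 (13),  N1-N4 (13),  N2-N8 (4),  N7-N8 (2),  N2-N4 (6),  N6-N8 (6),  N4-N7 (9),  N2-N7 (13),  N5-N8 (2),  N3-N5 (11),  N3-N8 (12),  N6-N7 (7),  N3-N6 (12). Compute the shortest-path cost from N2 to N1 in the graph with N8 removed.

Some routes from N2 to N1 avoiding N8:
N2 - N4 - N3 - N5 - N1: 6 + 6 + 11 + 13 = 36
N2 - N4 - N1: 6 + 13 = 19
N2 - N7 - N4 - N1: 13 + 9 + 13 = 35
Shortest: 19.

19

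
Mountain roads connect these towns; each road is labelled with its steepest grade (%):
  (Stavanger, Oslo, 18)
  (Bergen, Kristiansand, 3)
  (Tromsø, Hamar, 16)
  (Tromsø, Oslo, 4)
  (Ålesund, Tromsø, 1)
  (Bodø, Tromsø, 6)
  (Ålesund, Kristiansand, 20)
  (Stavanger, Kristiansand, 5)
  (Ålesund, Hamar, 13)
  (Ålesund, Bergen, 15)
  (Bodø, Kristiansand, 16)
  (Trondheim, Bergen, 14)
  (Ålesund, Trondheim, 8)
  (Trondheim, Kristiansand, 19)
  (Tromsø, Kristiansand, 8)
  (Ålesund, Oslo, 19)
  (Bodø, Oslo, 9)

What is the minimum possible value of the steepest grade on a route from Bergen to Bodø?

8

Comparing a few candidate routes:
Bergen → Ålesund → Tromsø → Bodø: max(15, 1, 6) = 15
Bergen → Kristiansand → Tromsø → Bodø: max(3, 8, 6) = 8
Bergen → Kristiansand → Tromsø → Oslo → Bodø: max(3, 8, 4, 9) = 9
Bergen → Trondheim → Ålesund → Tromsø → Oslo → Bodø: max(14, 8, 1, 4, 9) = 14
Bergen → Trondheim → Ålesund → Tromsø → Bodø: max(14, 8, 1, 6) = 14
Bergen → Ålesund → Tromsø → Oslo → Bodø: max(15, 1, 4, 9) = 15
Best route has worst link 8%.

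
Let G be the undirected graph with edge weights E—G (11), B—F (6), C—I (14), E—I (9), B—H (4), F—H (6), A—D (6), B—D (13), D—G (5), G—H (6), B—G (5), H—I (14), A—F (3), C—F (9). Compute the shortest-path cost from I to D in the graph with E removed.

25

A few of the I→D routes:
I → H → G → D: 14 + 6 + 5 = 25
I → H → B → G → D: 14 + 4 + 5 + 5 = 28
I → H → B → D: 14 + 4 + 13 = 31
I → H → F → A → D: 14 + 6 + 3 + 6 = 29
Shortest: 25.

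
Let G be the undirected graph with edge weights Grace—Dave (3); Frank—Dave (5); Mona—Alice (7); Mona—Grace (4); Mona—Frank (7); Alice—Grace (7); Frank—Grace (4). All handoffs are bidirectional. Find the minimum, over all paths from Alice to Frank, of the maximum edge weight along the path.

Comparing a few candidate routes:
Alice - Grace - Frank: max(7, 4) = 7
Alice - Grace - Dave - Frank: max(7, 3, 5) = 7
Alice - Grace - Mona - Frank: max(7, 4, 7) = 7
Best route has worst link 7.

7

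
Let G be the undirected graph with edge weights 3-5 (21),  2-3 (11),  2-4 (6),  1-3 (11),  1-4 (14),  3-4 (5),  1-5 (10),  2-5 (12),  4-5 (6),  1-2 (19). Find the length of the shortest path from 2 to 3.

11

Some routes from 2 to 3:
2 -> 1 -> 3: 19 + 11 = 30
2 -> 5 -> 4 -> 3: 12 + 6 + 5 = 23
2 -> 3: 11
2 -> 4 -> 1 -> 3: 6 + 14 + 11 = 31
2 -> 4 -> 3: 6 + 5 = 11
The minimum is 11.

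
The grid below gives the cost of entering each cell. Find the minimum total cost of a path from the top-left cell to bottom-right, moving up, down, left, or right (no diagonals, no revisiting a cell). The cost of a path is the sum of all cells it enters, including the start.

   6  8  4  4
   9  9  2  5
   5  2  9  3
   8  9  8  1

29

One optimal route is [0,0] → [0,1] → [0,2] → [1,2] → [1,3] → [2,3] → [3,3].
Its cost is 6 + 8 + 4 + 2 + 5 + 3 + 1 = 29.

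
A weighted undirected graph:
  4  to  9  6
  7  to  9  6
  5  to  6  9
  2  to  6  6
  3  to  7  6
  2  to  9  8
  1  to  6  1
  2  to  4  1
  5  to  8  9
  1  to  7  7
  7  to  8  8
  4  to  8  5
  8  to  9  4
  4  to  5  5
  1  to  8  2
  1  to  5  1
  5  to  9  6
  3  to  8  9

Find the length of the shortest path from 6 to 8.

A few of the 6→8 routes:
6 -> 1 -> 8: 1 + 2 = 3
6 -> 2 -> 4 -> 8: 6 + 1 + 5 = 12
6 -> 1 -> 5 -> 8: 1 + 1 + 9 = 11
6 -> 1 -> 5 -> 4 -> 8: 1 + 1 + 5 + 5 = 12
6 -> 1 -> 5 -> 9 -> 8: 1 + 1 + 6 + 4 = 12
6 -> 5 -> 1 -> 8: 9 + 1 + 2 = 12
The minimum is 3.

3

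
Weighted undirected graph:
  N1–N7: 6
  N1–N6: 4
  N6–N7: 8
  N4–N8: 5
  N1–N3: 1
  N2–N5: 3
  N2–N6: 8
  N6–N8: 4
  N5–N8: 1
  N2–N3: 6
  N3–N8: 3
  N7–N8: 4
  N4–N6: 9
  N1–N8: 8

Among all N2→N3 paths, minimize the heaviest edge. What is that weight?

A few of the N2→N3 routes:
N2-N6-N1-N3: max(8, 4, 1) = 8
N2-N6-N1-N8-N3: max(8, 4, 8, 3) = 8
N2-N5-N8-N6-N1-N3: max(3, 1, 4, 4, 1) = 4
N2-N5-N8-N3: max(3, 1, 3) = 3
N2-N5-N8-N7-N1-N3: max(3, 1, 4, 6, 1) = 6
N2-N3: max(6) = 6
Smallest bottleneck: 3.

3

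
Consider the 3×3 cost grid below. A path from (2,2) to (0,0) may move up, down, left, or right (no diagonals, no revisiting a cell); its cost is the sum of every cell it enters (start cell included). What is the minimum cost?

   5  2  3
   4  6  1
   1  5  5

16

Cheapest: r2c2 -> r1c2 -> r0c2 -> r0c1 -> r0c0
  5 + 1 + 3 + 2 + 5 = 16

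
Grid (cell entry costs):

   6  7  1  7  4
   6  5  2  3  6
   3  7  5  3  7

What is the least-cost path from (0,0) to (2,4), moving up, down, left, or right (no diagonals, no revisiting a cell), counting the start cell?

Path [0,0] → [0,1] → [0,2] → [1,2] → [1,3] → [2,3] → [2,4]: 6 + 7 + 1 + 2 + 3 + 3 + 7 = 29.

29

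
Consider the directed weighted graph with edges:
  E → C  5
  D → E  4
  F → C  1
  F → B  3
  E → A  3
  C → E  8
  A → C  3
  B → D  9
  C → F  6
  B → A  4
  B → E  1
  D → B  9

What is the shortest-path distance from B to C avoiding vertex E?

7

Candidate routes:
B→A→C: 4 + 3 = 7
The minimum is 7.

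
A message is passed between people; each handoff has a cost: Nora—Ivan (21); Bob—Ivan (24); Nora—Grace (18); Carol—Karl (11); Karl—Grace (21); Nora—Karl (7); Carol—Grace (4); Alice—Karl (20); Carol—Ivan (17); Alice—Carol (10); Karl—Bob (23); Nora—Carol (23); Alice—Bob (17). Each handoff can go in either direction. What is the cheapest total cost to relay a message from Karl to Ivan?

A few of the Karl→Ivan routes:
Karl - Nora - Grace - Carol - Ivan: 7 + 18 + 4 + 17 = 46
Karl - Nora - Ivan: 7 + 21 = 28
Karl - Grace - Carol - Ivan: 21 + 4 + 17 = 42
Karl - Carol - Ivan: 11 + 17 = 28
The minimum is 28.

28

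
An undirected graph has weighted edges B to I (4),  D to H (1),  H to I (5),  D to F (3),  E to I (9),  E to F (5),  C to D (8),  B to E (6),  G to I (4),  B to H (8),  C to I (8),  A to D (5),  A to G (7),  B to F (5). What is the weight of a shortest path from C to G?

A few of the C→G routes:
C -> D -> H -> B -> I -> G: 8 + 1 + 8 + 4 + 4 = 25
C -> I -> G: 8 + 4 = 12
C -> D -> H -> I -> G: 8 + 1 + 5 + 4 = 18
C -> D -> A -> G: 8 + 5 + 7 = 20
C -> D -> F -> B -> I -> G: 8 + 3 + 5 + 4 + 4 = 24
Best route has total 12.

12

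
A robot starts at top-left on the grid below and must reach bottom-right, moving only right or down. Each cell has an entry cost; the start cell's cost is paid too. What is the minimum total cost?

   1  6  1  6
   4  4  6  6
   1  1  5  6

One optimal route is (0,0) → (1,0) → (2,0) → (2,1) → (2,2) → (2,3).
Its cost is 1 + 4 + 1 + 1 + 5 + 6 = 18.

18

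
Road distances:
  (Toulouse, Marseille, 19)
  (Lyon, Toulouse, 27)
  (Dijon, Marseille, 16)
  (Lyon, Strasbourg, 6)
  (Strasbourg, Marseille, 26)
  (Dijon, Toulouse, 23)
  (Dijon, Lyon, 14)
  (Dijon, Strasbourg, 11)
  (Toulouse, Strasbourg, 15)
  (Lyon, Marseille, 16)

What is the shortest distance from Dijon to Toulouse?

23

Some routes from Dijon to Toulouse:
Dijon→Marseille→Toulouse: 16 + 19 = 35
Dijon→Toulouse: 23
Dijon→Strasbourg→Toulouse: 11 + 15 = 26
Dijon→Lyon→Strasbourg→Toulouse: 14 + 6 + 15 = 35
Best route has total 23.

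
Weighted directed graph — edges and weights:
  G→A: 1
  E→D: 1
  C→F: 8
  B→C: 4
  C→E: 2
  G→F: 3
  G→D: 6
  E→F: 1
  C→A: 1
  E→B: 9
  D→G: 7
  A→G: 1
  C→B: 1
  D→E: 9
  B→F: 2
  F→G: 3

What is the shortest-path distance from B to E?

Paths from B to E:
B - C - E: 4 + 2 = 6
B - C - F - G - D - E: 4 + 8 + 3 + 6 + 9 = 30
B - C - A - G - D - E: 4 + 1 + 1 + 6 + 9 = 21
B - F - G - D - E: 2 + 3 + 6 + 9 = 20
The minimum is 6.

6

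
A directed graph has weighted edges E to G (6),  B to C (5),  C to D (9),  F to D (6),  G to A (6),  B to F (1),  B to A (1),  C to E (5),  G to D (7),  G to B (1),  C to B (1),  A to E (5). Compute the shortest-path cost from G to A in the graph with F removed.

2

Routes from G to A avoiding F:
G - B - A: 1 + 1 = 2
G - A: 6
Shortest: 2.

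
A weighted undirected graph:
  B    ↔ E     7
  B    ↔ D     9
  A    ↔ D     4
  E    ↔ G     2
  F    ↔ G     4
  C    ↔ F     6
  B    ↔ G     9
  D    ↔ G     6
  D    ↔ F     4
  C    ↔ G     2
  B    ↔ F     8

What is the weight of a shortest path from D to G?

6

Some routes from D to G:
D → F → C → G: 4 + 6 + 2 = 12
D → G: 6
D → B → E → G: 9 + 7 + 2 = 18
D → B → G: 9 + 9 = 18
D → F → G: 4 + 4 = 8
Best route has total 6.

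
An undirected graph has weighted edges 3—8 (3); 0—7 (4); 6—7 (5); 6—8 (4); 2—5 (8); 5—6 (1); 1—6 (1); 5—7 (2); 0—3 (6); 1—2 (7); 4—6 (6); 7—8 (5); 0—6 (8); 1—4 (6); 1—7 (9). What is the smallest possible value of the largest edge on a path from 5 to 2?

Comparing a few candidate routes:
5-7-8-6-4-1-2: max(2, 5, 4, 6, 6, 7) = 7
5-7-8-6-1-2: max(2, 5, 4, 1, 7) = 7
5-7-0-3-8-6-4-1-2: max(2, 4, 6, 3, 4, 6, 6, 7) = 7
5-7-0-3-8-6-1-2: max(2, 4, 6, 3, 4, 1, 7) = 7
Best route has worst link 7.

7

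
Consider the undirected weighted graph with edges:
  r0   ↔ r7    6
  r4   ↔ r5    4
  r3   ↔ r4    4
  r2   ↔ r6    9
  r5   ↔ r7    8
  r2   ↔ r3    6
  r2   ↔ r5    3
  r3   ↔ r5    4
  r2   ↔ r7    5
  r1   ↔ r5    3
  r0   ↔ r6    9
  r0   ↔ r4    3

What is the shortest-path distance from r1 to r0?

10

Checking several routes:
r1→r5→r7→r0: 3 + 8 + 6 = 17
r1→r5→r2→r7→r0: 3 + 3 + 5 + 6 = 17
r1→r5→r2→r3→r4→r0: 3 + 3 + 6 + 4 + 3 = 19
r1→r5→r4→r0: 3 + 4 + 3 = 10
r1→r5→r3→r4→r0: 3 + 4 + 4 + 3 = 14
The minimum is 10.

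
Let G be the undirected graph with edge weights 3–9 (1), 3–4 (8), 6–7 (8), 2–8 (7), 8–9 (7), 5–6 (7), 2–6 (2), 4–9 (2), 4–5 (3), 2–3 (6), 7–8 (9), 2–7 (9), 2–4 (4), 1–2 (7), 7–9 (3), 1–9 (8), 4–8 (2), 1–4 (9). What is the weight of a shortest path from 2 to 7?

Some routes from 2 to 7:
2 -> 7: 9
2 -> 4 -> 9 -> 7: 4 + 2 + 3 = 9
2 -> 6 -> 7: 2 + 8 = 10
Best route has total 9.

9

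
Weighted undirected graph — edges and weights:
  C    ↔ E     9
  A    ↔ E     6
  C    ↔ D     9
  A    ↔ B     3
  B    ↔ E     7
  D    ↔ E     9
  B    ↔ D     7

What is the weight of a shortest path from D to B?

Routes from D to B:
D→B: 7
D→C→E→B: 9 + 9 + 7 = 25
D→C→E→A→B: 9 + 9 + 6 + 3 = 27
D→E→A→B: 9 + 6 + 3 = 18
D→E→B: 9 + 7 = 16
Best route has total 7.

7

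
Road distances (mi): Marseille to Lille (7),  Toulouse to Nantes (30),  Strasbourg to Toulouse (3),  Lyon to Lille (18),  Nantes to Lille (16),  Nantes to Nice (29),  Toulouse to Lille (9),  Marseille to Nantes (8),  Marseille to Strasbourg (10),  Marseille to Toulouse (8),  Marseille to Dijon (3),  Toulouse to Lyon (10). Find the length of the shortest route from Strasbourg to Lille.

12

Checking several routes:
Strasbourg→Marseille→Lille: 10 + 7 = 17
Strasbourg→Toulouse→Lille: 3 + 9 = 12
Strasbourg→Marseille→Toulouse→Lille: 10 + 8 + 9 = 27
Strasbourg→Toulouse→Lyon→Lille: 3 + 10 + 18 = 31
Strasbourg→Toulouse→Marseille→Lille: 3 + 8 + 7 = 18
Best route has total 12 mi.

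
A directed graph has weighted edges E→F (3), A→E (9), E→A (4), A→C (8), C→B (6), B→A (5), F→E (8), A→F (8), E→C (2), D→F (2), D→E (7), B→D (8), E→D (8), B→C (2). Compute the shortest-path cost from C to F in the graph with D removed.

Paths from C to F avoiding D:
C → B → A → F: 6 + 5 + 8 = 19
C → B → A → E → F: 6 + 5 + 9 + 3 = 23
The minimum is 19.

19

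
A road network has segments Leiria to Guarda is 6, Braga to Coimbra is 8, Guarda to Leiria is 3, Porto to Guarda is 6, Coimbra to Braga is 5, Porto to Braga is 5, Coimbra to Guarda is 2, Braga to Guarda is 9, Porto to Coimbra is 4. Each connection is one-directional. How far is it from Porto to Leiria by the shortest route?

9

Checking several routes:
Porto -> Guarda -> Leiria: 6 + 3 = 9
Porto -> Braga -> Guarda -> Leiria: 5 + 9 + 3 = 17
Porto -> Coimbra -> Guarda -> Leiria: 4 + 2 + 3 = 9
Shortest: 9.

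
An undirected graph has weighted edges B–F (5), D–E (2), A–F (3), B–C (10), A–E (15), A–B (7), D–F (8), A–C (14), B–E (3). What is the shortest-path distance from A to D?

11

Some routes from A to D:
A - F - D: 3 + 8 = 11
A - B - E - D: 7 + 3 + 2 = 12
A - F - B - E - D: 3 + 5 + 3 + 2 = 13
A - B - F - D: 7 + 5 + 8 = 20
A - E - D: 15 + 2 = 17
The minimum is 11.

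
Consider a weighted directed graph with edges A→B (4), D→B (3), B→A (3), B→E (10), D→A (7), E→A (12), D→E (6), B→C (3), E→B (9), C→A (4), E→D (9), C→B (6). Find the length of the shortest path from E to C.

12

Comparing a few candidate routes:
E - A - B - C: 12 + 4 + 3 = 19
E - D - B - C: 9 + 3 + 3 = 15
E - B - C: 9 + 3 = 12
The minimum is 12.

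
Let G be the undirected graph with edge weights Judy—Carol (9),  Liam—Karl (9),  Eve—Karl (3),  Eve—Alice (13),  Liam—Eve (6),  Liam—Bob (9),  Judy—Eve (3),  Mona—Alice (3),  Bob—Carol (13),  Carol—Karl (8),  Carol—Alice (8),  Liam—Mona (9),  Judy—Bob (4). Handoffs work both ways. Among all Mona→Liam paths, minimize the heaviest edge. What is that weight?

8

Comparing a few candidate routes:
Mona→Alice→Carol→Karl→Eve→Liam: max(3, 8, 8, 3, 6) = 8
Mona→Alice→Carol→Karl→Liam: max(3, 8, 8, 9) = 9
Mona→Alice→Carol→Karl→Eve→Judy→Bob→Liam: max(3, 8, 8, 3, 3, 4, 9) = 9
Smallest bottleneck: 8.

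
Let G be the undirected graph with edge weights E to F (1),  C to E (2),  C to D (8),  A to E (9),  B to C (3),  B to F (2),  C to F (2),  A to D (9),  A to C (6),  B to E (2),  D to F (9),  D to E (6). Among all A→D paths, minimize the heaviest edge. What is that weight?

A few of the A→D routes:
A - C - D: max(6, 8) = 8
A - C - B - F - E - D: max(6, 3, 2, 1, 6) = 6
A - C - E - D: max(6, 2, 6) = 6
A - C - B - E - D: max(6, 3, 2, 6) = 6
A - C - F - B - E - D: max(6, 2, 2, 2, 6) = 6
A - C - F - E - D: max(6, 2, 1, 6) = 6
Best route has worst link 6.

6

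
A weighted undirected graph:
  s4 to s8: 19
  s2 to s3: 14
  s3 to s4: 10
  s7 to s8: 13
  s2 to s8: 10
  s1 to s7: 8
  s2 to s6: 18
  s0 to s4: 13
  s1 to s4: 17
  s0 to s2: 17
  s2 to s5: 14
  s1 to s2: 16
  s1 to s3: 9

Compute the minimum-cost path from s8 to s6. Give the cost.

Checking several routes:
s8-s7-s1-s3-s2-s6: 13 + 8 + 9 + 14 + 18 = 62
s8-s4-s1-s2-s6: 19 + 17 + 16 + 18 = 70
s8-s7-s1-s2-s6: 13 + 8 + 16 + 18 = 55
s8-s2-s6: 10 + 18 = 28
s8-s4-s3-s2-s6: 19 + 10 + 14 + 18 = 61
s8-s4-s0-s2-s6: 19 + 13 + 17 + 18 = 67
The minimum is 28.

28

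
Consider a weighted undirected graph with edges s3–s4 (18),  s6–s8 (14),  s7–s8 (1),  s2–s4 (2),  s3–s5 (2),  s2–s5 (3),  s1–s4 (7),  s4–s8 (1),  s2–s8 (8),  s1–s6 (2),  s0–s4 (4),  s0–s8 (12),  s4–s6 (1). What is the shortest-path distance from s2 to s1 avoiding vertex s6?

Candidate routes:
s2 - s4 - s1: 2 + 7 = 9
s2 - s5 - s3 - s4 - s1: 3 + 2 + 18 + 7 = 30
s2 - s8 - s4 - s1: 8 + 1 + 7 = 16
s2 - s8 - s0 - s4 - s1: 8 + 12 + 4 + 7 = 31
The minimum is 9.

9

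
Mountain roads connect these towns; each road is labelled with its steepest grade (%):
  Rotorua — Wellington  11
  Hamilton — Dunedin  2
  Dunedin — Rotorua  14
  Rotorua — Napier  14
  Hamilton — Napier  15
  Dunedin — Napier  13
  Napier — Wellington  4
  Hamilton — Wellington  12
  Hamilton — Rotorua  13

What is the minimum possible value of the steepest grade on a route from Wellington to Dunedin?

Comparing a few candidate routes:
Wellington-Napier-Dunedin: max(4, 13) = 13
Wellington-Hamilton-Dunedin: max(12, 2) = 12
Wellington-Rotorua-Hamilton-Dunedin: max(11, 13, 2) = 13
The minimum achievable maximum is 12%.

12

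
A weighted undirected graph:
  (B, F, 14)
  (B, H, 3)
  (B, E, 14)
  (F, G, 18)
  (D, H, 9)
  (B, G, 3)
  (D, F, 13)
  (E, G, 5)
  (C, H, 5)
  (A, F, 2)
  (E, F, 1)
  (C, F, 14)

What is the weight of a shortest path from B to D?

A few of the B→D routes:
B→E→F→D: 14 + 1 + 13 = 28
B→F→D: 14 + 13 = 27
B→G→E→F→D: 3 + 5 + 1 + 13 = 22
B→H→D: 3 + 9 = 12
B→G→F→D: 3 + 18 + 13 = 34
Shortest: 12.

12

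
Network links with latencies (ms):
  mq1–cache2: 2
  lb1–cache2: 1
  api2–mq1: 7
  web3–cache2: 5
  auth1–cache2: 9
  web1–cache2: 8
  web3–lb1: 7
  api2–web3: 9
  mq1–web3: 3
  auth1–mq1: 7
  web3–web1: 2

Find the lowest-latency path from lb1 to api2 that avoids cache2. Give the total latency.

16

Routes from lb1 to api2 avoiding cache2:
lb1 -> web3 -> api2: 7 + 9 = 16
lb1 -> web3 -> mq1 -> api2: 7 + 3 + 7 = 17
Shortest: 16 ms.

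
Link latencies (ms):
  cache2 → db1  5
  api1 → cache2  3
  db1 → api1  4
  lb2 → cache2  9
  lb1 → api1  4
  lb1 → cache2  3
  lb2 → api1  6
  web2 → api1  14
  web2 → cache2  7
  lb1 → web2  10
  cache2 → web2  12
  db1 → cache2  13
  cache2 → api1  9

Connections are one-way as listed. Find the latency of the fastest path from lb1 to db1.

Paths from lb1 to db1:
lb1 - web2 - cache2 - db1: 10 + 7 + 5 = 22
lb1 - web2 - api1 - cache2 - db1: 10 + 14 + 3 + 5 = 32
lb1 - api1 - cache2 - db1: 4 + 3 + 5 = 12
lb1 - cache2 - db1: 3 + 5 = 8
Best route has total 8 ms.

8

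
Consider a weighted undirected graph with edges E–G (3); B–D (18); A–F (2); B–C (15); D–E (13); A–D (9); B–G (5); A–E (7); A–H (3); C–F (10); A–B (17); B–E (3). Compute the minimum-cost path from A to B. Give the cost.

10

Checking several routes:
A → E → B: 7 + 3 = 10
A → D → E → B: 9 + 13 + 3 = 25
A → E → G → B: 7 + 3 + 5 = 15
A → B: 17
Best route has total 10.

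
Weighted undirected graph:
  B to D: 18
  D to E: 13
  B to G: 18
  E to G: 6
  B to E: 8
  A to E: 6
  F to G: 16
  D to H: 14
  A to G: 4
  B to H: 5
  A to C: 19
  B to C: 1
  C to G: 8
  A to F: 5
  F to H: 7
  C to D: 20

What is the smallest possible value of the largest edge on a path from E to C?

7

A few of the E→C routes:
E→A→F→H→B→C: max(6, 5, 7, 5, 1) = 7
E→G→A→F→H→B→C: max(6, 4, 5, 7, 5, 1) = 7
E→A→G→C: max(6, 4, 8) = 8
Smallest bottleneck: 7.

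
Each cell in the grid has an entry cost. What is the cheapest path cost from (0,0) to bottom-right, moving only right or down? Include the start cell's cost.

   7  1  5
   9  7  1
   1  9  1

Take [0,0] [0,1] [0,2] [1,2] [2,2] for a total of 7 + 1 + 5 + 1 + 1 = 15.

15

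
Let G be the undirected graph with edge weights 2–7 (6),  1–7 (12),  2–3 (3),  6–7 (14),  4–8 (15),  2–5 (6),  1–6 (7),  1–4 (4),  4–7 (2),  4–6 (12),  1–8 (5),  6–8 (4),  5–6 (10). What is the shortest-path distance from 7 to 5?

12

A few of the 7→5 routes:
7 → 4 → 6 → 5: 2 + 12 + 10 = 24
7 → 6 → 5: 14 + 10 = 24
7 → 4 → 1 → 6 → 5: 2 + 4 + 7 + 10 = 23
7 → 2 → 5: 6 + 6 = 12
Best route has total 12.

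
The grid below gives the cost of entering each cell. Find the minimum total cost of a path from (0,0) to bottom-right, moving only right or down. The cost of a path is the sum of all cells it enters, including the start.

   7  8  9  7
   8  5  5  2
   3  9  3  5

32

Take (0,0) → (0,1) → (1,1) → (1,2) → (1,3) → (2,3) for a total of 7 + 8 + 5 + 5 + 2 + 5 = 32.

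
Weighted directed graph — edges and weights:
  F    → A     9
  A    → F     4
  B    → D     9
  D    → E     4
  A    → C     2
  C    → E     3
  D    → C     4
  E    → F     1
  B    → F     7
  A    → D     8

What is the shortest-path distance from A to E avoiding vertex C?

Candidate routes:
A → D → E: 8 + 4 = 12
Best route has total 12.

12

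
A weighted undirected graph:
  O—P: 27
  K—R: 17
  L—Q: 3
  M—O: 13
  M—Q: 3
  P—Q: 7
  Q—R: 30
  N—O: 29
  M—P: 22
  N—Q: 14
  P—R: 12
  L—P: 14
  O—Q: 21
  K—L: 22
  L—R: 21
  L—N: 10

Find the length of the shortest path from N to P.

A few of the N→P routes:
N -> L -> P: 10 + 14 = 24
N -> L -> Q -> P: 10 + 3 + 7 = 20
N -> Q -> P: 14 + 7 = 21
The minimum is 20.

20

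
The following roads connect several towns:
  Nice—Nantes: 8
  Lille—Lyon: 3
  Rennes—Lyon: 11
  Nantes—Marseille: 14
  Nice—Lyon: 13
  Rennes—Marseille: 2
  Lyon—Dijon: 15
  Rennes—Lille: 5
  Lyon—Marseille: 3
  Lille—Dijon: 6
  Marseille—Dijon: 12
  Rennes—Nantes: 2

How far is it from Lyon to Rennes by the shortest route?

5

Comparing a few candidate routes:
Lyon - Marseille - Nantes - Rennes: 3 + 14 + 2 = 19
Lyon - Rennes: 11
Lyon - Lille - Rennes: 3 + 5 = 8
Lyon - Lille - Dijon - Marseille - Rennes: 3 + 6 + 12 + 2 = 23
Lyon - Marseille - Rennes: 3 + 2 = 5
Best route has total 5.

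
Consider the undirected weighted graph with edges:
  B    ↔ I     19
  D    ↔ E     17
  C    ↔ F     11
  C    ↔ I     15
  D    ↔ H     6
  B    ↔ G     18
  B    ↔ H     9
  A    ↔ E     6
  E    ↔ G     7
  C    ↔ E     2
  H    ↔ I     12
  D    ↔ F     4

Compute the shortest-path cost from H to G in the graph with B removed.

30

Candidate routes:
H → D → E → G: 6 + 17 + 7 = 30
H → I → C → E → G: 12 + 15 + 2 + 7 = 36
H → D → F → C → E → G: 6 + 4 + 11 + 2 + 7 = 30
H → I → C → F → D → E → G: 12 + 15 + 11 + 4 + 17 + 7 = 66
Best route has total 30.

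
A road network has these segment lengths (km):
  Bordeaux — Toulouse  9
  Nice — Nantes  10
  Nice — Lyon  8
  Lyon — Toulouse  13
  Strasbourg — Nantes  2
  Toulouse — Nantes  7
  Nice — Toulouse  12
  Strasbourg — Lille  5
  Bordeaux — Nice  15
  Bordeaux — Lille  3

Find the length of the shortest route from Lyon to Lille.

Comparing a few candidate routes:
Lyon-Nice-Nantes-Strasbourg-Lille: 8 + 10 + 2 + 5 = 25
Lyon-Nice-Bordeaux-Lille: 8 + 15 + 3 = 26
Lyon-Toulouse-Bordeaux-Lille: 13 + 9 + 3 = 25
Shortest: 25 km.

25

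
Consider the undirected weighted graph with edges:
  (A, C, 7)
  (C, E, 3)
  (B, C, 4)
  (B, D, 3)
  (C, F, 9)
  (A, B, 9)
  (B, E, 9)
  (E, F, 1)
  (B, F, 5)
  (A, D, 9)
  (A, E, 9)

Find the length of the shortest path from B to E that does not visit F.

7

Comparing a few candidate routes:
B→A→C→E: 9 + 7 + 3 = 19
B→E: 9
B→C→A→E: 4 + 7 + 9 = 20
B→A→E: 9 + 9 = 18
B→C→E: 4 + 3 = 7
Shortest: 7.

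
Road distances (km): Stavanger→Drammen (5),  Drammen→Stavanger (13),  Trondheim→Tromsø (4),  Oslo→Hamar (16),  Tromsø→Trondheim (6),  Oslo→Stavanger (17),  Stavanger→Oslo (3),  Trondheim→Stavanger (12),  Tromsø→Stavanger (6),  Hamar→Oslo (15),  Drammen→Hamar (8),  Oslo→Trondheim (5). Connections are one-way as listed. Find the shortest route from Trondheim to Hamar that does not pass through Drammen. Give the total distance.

29

Candidate routes:
Trondheim → Tromsø → Stavanger → Oslo → Hamar: 4 + 6 + 3 + 16 = 29
Trondheim → Stavanger → Oslo → Hamar: 12 + 3 + 16 = 31
Best route has total 29 km.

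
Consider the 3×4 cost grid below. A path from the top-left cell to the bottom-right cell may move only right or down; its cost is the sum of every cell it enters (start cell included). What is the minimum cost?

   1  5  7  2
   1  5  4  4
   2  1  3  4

12

Path [0,0] -> [1,0] -> [2,0] -> [2,1] -> [2,2] -> [2,3]: 1 + 1 + 2 + 1 + 3 + 4 = 12.
For comparison, the top-then-right route costs 23.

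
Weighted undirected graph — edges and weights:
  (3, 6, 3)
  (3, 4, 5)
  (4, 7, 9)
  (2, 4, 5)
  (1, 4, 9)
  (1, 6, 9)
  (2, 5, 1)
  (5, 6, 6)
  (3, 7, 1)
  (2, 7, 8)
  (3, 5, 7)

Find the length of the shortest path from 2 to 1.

A few of the 2→1 routes:
2-5-6-1: 1 + 6 + 9 = 16
2-5-3-6-1: 1 + 7 + 3 + 9 = 20
2-4-1: 5 + 9 = 14
Shortest: 14.

14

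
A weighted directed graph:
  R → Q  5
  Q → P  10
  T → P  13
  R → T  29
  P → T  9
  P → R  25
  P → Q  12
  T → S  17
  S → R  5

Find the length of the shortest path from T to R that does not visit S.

Routes from T to R avoiding S:
T → P → R: 13 + 25 = 38
Shortest: 38.

38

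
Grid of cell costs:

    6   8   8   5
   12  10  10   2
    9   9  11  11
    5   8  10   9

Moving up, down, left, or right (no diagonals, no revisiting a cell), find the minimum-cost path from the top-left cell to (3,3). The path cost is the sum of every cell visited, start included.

Best path: [0,0]→[0,1]→[0,2]→[0,3]→[1,3]→[2,3]→[3,3]
Cost: 6 + 8 + 8 + 5 + 2 + 11 + 9 = 49

49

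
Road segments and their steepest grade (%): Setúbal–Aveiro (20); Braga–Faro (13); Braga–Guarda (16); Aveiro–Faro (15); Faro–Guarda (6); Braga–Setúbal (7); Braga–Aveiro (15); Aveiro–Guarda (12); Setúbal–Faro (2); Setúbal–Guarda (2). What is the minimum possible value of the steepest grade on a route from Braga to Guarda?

Checking several routes:
Braga→Aveiro→Faro→Guarda: max(15, 15, 6) = 15
Braga→Faro→Setúbal→Guarda: max(13, 2, 2) = 13
Braga→Faro→Guarda: max(13, 6) = 13
Braga→Setúbal→Faro→Aveiro→Guarda: max(7, 2, 15, 12) = 15
Braga→Setúbal→Faro→Guarda: max(7, 2, 6) = 7
Braga→Setúbal→Guarda: max(7, 2) = 7
The minimum achievable maximum is 7%.

7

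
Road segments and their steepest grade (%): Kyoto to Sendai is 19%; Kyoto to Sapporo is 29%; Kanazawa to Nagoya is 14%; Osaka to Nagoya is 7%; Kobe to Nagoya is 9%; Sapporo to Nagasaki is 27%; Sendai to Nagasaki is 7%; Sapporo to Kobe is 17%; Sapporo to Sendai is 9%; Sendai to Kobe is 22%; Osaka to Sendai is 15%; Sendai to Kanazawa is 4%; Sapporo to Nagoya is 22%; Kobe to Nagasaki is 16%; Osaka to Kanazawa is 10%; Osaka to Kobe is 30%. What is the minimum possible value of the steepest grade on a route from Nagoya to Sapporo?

10

Some routes from Nagoya to Sapporo:
Nagoya -> Osaka -> Kanazawa -> Sendai -> Sapporo: max(7, 10, 4, 9) = 10
Nagoya -> Osaka -> Sendai -> Sapporo: max(7, 15, 9) = 15
Nagoya -> Kanazawa -> Sendai -> Sapporo: max(14, 4, 9) = 14
Smallest bottleneck: 10%.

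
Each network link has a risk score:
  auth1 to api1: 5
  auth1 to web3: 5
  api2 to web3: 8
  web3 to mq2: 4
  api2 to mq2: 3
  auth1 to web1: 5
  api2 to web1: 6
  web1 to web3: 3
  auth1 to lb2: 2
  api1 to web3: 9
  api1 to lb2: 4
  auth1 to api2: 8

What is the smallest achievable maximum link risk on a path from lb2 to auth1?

Checking several routes:
lb2 → auth1: max(2) = 2
lb2 → api1 → web3 → web1 → api2 → auth1: max(4, 9, 3, 6, 8) = 9
lb2 → api1 → auth1: max(4, 5) = 5
The minimum achievable maximum is 2.

2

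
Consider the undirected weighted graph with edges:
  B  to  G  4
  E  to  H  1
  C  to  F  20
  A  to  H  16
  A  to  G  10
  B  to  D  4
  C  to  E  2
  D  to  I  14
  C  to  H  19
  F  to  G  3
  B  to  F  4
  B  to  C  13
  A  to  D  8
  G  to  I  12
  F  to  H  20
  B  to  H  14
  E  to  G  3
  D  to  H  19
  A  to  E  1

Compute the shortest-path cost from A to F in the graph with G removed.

16

Comparing a few candidate routes:
A -> E -> H -> F: 1 + 1 + 20 = 22
A -> E -> H -> B -> F: 1 + 1 + 14 + 4 = 20
A -> D -> B -> F: 8 + 4 + 4 = 16
A -> E -> C -> B -> F: 1 + 2 + 13 + 4 = 20
Best route has total 16.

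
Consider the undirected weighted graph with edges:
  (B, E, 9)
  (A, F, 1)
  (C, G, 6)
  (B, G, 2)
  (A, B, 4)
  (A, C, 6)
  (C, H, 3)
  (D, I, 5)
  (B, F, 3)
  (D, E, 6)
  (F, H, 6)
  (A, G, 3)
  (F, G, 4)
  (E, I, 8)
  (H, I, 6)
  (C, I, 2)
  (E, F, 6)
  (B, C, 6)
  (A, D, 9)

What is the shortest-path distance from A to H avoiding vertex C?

Checking several routes:
A → G → F → H: 3 + 4 + 6 = 13
A → F → H: 1 + 6 = 7
A → B → F → H: 4 + 3 + 6 = 13
Best route has total 7.

7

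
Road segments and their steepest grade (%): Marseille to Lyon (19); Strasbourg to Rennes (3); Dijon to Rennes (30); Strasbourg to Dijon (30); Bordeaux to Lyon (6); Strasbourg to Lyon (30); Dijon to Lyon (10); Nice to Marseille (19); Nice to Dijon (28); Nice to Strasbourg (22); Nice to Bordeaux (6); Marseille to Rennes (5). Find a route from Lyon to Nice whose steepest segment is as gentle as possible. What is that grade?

Some routes from Lyon to Nice:
Lyon - Marseille - Rennes - Strasbourg - Nice: max(19, 5, 3, 22) = 22
Lyon - Strasbourg - Dijon - Rennes - Marseille - Nice: max(30, 30, 30, 5, 19) = 30
Lyon - Dijon - Nice: max(10, 28) = 28
Lyon - Bordeaux - Nice: max(6, 6) = 6
Lyon - Marseille - Nice: max(19, 19) = 19
Lyon - Strasbourg - Dijon - Nice: max(30, 30, 28) = 30
The minimum achievable maximum is 6%.

6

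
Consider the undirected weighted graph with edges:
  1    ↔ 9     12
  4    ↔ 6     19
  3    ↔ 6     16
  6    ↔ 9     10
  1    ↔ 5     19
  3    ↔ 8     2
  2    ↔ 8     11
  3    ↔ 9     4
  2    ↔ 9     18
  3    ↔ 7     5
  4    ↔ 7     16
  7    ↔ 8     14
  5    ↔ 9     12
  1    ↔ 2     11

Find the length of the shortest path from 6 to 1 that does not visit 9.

Paths from 6 to 1 avoiding 9:
6-3-7-8-2-1: 16 + 5 + 14 + 11 + 11 = 57
6-3-8-2-1: 16 + 2 + 11 + 11 = 40
6-4-7-3-8-2-1: 19 + 16 + 5 + 2 + 11 + 11 = 64
6-4-7-8-2-1: 19 + 16 + 14 + 11 + 11 = 71
Best route has total 40.

40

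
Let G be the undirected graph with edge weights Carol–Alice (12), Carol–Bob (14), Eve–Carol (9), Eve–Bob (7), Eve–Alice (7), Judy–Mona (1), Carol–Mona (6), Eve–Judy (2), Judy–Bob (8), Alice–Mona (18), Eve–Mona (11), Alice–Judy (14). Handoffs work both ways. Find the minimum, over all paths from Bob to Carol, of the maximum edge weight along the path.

7

A few of the Bob→Carol routes:
Bob-Judy-Eve-Carol: max(8, 2, 9) = 9
Bob-Eve-Judy-Mona-Carol: max(7, 2, 1, 6) = 7
Bob-Judy-Mona-Carol: max(8, 1, 6) = 8
Best route has worst link 7.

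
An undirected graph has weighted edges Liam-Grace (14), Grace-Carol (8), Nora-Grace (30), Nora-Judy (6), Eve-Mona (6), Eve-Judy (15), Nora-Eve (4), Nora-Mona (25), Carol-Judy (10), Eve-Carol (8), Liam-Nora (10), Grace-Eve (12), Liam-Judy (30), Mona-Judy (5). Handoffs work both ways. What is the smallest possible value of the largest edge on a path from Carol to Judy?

8

Checking several routes:
Carol→Grace→Eve→Mona→Judy: max(8, 12, 6, 5) = 12
Carol→Eve→Mona→Judy: max(8, 6, 5) = 8
Carol→Grace→Eve→Nora→Judy: max(8, 12, 4, 6) = 12
Carol→Eve→Nora→Judy: max(8, 4, 6) = 8
Carol→Judy: max(10) = 10
Best route has worst link 8.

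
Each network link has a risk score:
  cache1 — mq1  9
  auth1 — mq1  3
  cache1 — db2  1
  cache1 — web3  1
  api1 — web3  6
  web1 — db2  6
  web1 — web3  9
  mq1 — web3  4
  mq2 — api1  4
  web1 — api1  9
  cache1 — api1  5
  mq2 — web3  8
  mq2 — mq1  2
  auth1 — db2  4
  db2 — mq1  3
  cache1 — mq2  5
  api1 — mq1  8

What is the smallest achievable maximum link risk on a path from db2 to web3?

1

Some routes from db2 to web3:
db2→cache1→mq2→mq1→web3: max(1, 5, 2, 4) = 5
db2→cache1→web3: max(1, 1) = 1
db2→auth1→mq1→web3: max(4, 3, 4) = 4
db2→cache1→api1→mq2→mq1→web3: max(1, 5, 4, 2, 4) = 5
db2→mq1→web3: max(3, 4) = 4
Best route has worst link 1.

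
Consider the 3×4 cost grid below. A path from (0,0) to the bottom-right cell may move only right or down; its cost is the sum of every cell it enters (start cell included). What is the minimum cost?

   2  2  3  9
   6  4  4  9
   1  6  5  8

24

Path r0c0 r0c1 r0c2 r1c2 r2c2 r2c3: 2 + 2 + 3 + 4 + 5 + 8 = 24.
(Top row then right column would cost 33.)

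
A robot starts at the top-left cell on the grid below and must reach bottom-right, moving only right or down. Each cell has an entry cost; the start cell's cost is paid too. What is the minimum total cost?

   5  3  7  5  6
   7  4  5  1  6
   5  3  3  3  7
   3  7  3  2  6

Path [0,0] -> [0,1] -> [1,1] -> [1,2] -> [1,3] -> [2,3] -> [3,3] -> [3,4]: 5 + 3 + 4 + 5 + 1 + 3 + 2 + 6 = 29.

29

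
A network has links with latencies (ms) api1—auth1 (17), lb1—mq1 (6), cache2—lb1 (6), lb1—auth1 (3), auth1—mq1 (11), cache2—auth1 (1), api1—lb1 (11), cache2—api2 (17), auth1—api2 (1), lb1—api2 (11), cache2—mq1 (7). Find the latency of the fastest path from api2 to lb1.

Checking several routes:
api2-auth1-lb1: 1 + 3 = 4
api2-auth1-mq1-lb1: 1 + 11 + 6 = 18
api2-auth1-cache2-mq1-lb1: 1 + 1 + 7 + 6 = 15
api2-lb1: 11
api2-auth1-cache2-lb1: 1 + 1 + 6 = 8
Shortest: 4 ms.

4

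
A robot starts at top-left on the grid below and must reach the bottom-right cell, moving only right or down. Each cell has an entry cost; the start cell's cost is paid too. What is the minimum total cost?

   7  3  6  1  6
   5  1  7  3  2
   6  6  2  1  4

One optimal route is (0,0) (0,1) (1,1) (2,1) (2,2) (2,3) (2,4).
Its cost is 7 + 3 + 1 + 6 + 2 + 1 + 4 = 24.
(Top row then right column would cost 29.)

24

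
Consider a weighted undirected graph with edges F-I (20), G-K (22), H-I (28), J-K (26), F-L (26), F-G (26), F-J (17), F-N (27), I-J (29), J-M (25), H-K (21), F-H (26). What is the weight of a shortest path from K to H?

A few of the K→H routes:
K-G-F-H: 22 + 26 + 26 = 74
K-H: 21
K-J-F-H: 26 + 17 + 26 = 69
Shortest: 21.

21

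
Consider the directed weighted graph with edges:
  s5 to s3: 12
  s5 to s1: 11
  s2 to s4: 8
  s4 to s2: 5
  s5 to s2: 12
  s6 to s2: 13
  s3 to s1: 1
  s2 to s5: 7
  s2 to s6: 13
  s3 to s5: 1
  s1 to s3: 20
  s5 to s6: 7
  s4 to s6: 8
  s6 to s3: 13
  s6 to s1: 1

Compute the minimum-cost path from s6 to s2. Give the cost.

Paths from s6 to s2:
s6 - s2: 13
s6 - s1 - s3 - s5 - s2: 1 + 20 + 1 + 12 = 34
s6 - s3 - s5 - s2: 13 + 1 + 12 = 26
Shortest: 13.

13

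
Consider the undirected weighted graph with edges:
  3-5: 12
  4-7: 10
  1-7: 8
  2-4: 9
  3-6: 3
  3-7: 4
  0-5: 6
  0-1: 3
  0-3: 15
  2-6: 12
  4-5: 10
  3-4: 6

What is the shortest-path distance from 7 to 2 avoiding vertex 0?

A few of the 7→2 routes:
7 → 3 → 6 → 2: 4 + 3 + 12 = 19
7 → 4 → 3 → 6 → 2: 10 + 6 + 3 + 12 = 31
7 → 4 → 2: 10 + 9 = 19
7 → 3 → 5 → 4 → 2: 4 + 12 + 10 + 9 = 35
7 → 3 → 4 → 2: 4 + 6 + 9 = 19
Best route has total 19.

19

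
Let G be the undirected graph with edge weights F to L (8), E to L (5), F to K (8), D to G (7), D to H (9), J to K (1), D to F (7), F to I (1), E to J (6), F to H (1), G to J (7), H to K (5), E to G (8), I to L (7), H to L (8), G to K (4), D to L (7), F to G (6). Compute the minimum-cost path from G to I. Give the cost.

Some routes from G to I:
G→K→F→I: 4 + 8 + 1 = 13
G→F→I: 6 + 1 = 7
G→K→H→F→I: 4 + 5 + 1 + 1 = 11
The minimum is 7.

7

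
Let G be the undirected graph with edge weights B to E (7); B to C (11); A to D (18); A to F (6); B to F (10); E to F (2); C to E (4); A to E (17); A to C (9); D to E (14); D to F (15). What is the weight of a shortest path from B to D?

A few of the B→D routes:
B → E → F → D: 7 + 2 + 15 = 24
B → F → E → D: 10 + 2 + 14 = 26
B → F → D: 10 + 15 = 25
B → E → D: 7 + 14 = 21
The minimum is 21.

21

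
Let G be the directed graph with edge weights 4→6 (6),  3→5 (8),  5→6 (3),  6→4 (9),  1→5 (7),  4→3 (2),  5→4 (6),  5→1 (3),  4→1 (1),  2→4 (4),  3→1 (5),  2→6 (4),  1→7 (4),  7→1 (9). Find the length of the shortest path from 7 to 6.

19

Candidate routes:
7 -> 1 -> 5 -> 4 -> 6: 9 + 7 + 6 + 6 = 28
7 -> 1 -> 5 -> 6: 9 + 7 + 3 = 19
Best route has total 19.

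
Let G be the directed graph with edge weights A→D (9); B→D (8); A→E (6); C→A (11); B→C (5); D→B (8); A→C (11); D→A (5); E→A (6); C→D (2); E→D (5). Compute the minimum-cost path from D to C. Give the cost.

Paths from D to C:
D→A→C: 5 + 11 = 16
D→B→C: 8 + 5 = 13
Best route has total 13.

13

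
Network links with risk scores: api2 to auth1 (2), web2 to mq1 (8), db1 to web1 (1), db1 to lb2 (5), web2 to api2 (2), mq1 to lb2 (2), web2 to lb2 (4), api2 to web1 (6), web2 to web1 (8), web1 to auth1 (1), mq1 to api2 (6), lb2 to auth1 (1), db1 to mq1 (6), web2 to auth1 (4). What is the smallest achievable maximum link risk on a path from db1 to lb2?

Some routes from db1 to lb2:
db1 -> web1 -> auth1 -> lb2: max(1, 1, 1) = 1
db1 -> web1 -> auth1 -> web2 -> api2 -> mq1 -> lb2: max(1, 1, 4, 2, 6, 2) = 6
db1 -> web1 -> auth1 -> api2 -> web2 -> lb2: max(1, 1, 2, 2, 4) = 4
db1 -> web1 -> auth1 -> web2 -> lb2: max(1, 1, 4, 4) = 4
db1 -> lb2: max(5) = 5
Smallest bottleneck: 1.

1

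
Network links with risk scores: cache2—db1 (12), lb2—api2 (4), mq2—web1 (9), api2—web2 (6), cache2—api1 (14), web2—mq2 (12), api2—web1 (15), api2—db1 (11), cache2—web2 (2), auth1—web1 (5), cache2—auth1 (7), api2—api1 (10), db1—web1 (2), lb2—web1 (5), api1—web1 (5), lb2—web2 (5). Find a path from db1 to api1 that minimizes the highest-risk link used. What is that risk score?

5

Checking several routes:
db1→web1→lb2→web2→api2→api1: max(2, 5, 5, 6, 10) = 10
db1→web1→api1: max(2, 5) = 5
db1→web1→lb2→api2→api1: max(2, 5, 4, 10) = 10
Best route has worst link 5.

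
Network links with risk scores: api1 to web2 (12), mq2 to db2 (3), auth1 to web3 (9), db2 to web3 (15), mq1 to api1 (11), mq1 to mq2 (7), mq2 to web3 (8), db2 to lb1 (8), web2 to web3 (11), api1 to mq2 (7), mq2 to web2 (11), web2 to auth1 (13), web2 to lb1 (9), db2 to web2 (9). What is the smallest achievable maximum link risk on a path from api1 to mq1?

Checking several routes:
api1 - web2 - db2 - mq2 - mq1: max(12, 9, 3, 7) = 12
api1 - mq2 - mq1: max(7, 7) = 7
api1 - mq1: max(11) = 11
api1 - web2 - lb1 - db2 - mq2 - mq1: max(12, 9, 8, 3, 7) = 12
The minimum achievable maximum is 7.

7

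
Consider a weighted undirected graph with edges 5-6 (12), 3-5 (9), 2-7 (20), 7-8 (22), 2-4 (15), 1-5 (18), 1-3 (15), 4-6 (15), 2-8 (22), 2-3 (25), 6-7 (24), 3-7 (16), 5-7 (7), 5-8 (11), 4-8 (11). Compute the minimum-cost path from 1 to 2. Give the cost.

A few of the 1→2 routes:
1 -> 3 -> 5 -> 7 -> 2: 15 + 9 + 7 + 20 = 51
1 -> 5 -> 7 -> 2: 18 + 7 + 20 = 45
1 -> 3 -> 7 -> 2: 15 + 16 + 20 = 51
1 -> 3 -> 2: 15 + 25 = 40
Best route has total 40.

40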